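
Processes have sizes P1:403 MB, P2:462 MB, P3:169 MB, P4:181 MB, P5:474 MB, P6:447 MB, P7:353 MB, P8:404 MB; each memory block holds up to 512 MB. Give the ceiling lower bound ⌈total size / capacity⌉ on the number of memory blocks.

Total size = 403 + 462 + 169 + 181 + 474 + 447 + 353 + 404 = 2893 MB.
⌈2893 / 512⌉ = 6.

6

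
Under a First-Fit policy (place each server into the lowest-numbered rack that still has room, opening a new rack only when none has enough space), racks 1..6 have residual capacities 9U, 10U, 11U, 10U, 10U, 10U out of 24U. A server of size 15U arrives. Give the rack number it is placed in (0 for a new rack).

0

No rack has ≥ 15U free, so a new rack is opened.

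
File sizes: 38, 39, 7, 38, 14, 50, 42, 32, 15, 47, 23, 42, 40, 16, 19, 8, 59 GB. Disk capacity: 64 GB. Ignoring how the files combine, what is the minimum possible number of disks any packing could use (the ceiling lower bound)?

Total size = 38 + 39 + 7 + 38 + 14 + 50 + 42 + 32 + 15 + 47 + 23 + 42 + 40 + 16 + 19 + 8 + 59 = 529 GB.
⌈529 / 64⌉ = 9.

9 disks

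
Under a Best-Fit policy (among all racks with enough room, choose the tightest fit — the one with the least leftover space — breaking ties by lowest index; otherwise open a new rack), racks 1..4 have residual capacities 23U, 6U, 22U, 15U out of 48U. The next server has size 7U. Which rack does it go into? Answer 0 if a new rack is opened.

Racks with room: rack 1 (23U), rack 3 (22U), rack 4 (15U).
Tightest fit is rack 4 with 15U free.

4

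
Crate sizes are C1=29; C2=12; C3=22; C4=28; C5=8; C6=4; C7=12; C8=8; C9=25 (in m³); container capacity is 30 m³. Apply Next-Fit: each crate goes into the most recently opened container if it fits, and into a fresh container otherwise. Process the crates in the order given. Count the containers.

7 containers

container 1: place C1 (29 m³), 1 m³ left
container 2: place C2 (12 m³), 18 m³ left
container 3: place C3 (22 m³), 8 m³ left
container 4: place C4 (28 m³), 2 m³ left
container 5: place C5 (8 m³), 22 m³ left
container 5: place C6 (4 m³), 18 m³ left
container 5: place C7 (12 m³), 6 m³ left
container 6: place C8 (8 m³), 22 m³ left
container 7: place C9 (25 m³), 5 m³ left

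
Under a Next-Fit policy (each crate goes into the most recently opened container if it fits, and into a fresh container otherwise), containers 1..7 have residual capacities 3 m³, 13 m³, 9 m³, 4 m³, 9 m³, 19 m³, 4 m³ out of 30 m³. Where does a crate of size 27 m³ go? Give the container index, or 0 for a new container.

0

Next-Fit only looks at container 7, which has 4 m³ free.
27 m³ does not fit, so a new container is opened.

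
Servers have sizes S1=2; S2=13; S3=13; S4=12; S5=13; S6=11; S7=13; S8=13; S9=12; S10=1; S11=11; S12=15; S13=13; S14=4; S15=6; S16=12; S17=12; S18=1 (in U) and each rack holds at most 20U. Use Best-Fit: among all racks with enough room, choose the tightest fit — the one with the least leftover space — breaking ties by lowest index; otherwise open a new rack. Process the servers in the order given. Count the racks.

S1 (2U) → rack 1 (remaining 18U)
S2 (13U) → rack 1 (remaining 5U)
S3 (13U) → rack 2 (remaining 7U)
S4 (12U) → rack 3 (remaining 8U)
S5 (13U) → rack 4 (remaining 7U)
S6 (11U) → rack 5 (remaining 9U)
S7 (13U) → rack 6 (remaining 7U)
S8 (13U) → rack 7 (remaining 7U)
S9 (12U) → rack 8 (remaining 8U)
S10 (1U) → rack 1 (remaining 4U)
S11 (11U) → rack 9 (remaining 9U)
S12 (15U) → rack 10 (remaining 5U)
S13 (13U) → rack 11 (remaining 7U)
S14 (4U) → rack 1 (remaining 0U)
S15 (6U) → rack 2 (remaining 1U)
S16 (12U) → rack 12 (remaining 8U)
S17 (12U) → rack 13 (remaining 8U)
S18 (1U) → rack 2 (remaining 0U)

13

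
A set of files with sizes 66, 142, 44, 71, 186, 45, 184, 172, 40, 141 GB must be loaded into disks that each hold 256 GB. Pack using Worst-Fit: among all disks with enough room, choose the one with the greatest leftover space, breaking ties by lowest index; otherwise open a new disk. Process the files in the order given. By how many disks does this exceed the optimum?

1

Worst-Fit: [66,142,44] [71,45,40] [186] [184] [172] [141] → 6 disks.
Total size 1091 GB; any packing needs at least ⌈1091/256⌉ = 5 disks.
An optimal packing achieves that bound: [186,66] [184,71] [172,45] [142,44,40] [141] → 5 disks.
Excess: 6 − 5 = 1.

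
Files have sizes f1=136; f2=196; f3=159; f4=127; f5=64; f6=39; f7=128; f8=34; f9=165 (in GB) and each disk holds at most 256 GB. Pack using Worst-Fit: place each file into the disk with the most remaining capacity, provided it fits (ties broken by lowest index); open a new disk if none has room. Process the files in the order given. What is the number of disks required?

Put f1 (136 GB) in disk 1; 120 GB remain.
Put f2 (196 GB) in disk 2; 60 GB remain.
Put f3 (159 GB) in disk 3; 97 GB remain.
Put f4 (127 GB) in disk 4; 129 GB remain.
Put f5 (64 GB) in disk 4; 65 GB remain.
Put f6 (39 GB) in disk 1; 81 GB remain.
Put f7 (128 GB) in disk 5; 128 GB remain.
Put f8 (34 GB) in disk 5; 94 GB remain.
Put f9 (165 GB) in disk 6; 91 GB remain.

6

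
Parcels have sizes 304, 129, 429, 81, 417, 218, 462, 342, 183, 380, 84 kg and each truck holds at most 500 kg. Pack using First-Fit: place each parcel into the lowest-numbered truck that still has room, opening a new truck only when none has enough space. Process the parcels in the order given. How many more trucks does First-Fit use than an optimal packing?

First-Fit: [304,129] [429] [81,417] [218,183,84] [462] [342] [380] → 7 trucks.
Total size 3029 kg; any packing needs at least ⌈3029/500⌉ = 7 trucks.
So 7 is already optimal.

0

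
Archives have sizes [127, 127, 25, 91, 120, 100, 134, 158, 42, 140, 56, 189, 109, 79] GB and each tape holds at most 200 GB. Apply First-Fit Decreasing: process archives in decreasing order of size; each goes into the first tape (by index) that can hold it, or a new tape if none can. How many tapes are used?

9

Sorted descending: 189, 158, 140, 134, 127, 127, 120, 109, 100, 91, 79, 56, 42, 25.
tape 1: place 189 GB, 11 GB left
tape 2: place 158 GB, 42 GB left
tape 3: place 140 GB, 60 GB left
tape 4: place 134 GB, 66 GB left
tape 5: place 127 GB, 73 GB left
tape 6: place 127 GB, 73 GB left
tape 7: place 120 GB, 80 GB left
tape 8: place 109 GB, 91 GB left
tape 9: place 100 GB, 100 GB left
tape 8: place 91 GB, 0 GB left
tape 7: place 79 GB, 1 GB left
tape 3: place 56 GB, 4 GB left
tape 2: place 42 GB, 0 GB left
tape 4: place 25 GB, 41 GB left
Final tapes: [189] [158,42] [140,56] [134,25] [127] [127] [120,79] [109,91] [100].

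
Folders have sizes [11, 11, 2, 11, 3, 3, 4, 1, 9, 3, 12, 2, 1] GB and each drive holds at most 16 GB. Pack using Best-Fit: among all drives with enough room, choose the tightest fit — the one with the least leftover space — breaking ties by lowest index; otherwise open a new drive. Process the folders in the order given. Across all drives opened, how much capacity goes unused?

7

drive 1: place 11 GB, 5 GB left
drive 2: place 11 GB, 5 GB left
drive 1: place 2 GB, 3 GB left
drive 3: place 11 GB, 5 GB left
drive 1: place 3 GB, 0 GB left
drive 2: place 3 GB, 2 GB left
drive 3: place 4 GB, 1 GB left
drive 3: place 1 GB, 0 GB left
drive 4: place 9 GB, 7 GB left
drive 4: place 3 GB, 4 GB left
drive 5: place 12 GB, 4 GB left
drive 2: place 2 GB, 0 GB left
drive 4: place 1 GB, 3 GB left
5 drives × 16 GB = 80 GB; used 73 GB; unused 7 GB.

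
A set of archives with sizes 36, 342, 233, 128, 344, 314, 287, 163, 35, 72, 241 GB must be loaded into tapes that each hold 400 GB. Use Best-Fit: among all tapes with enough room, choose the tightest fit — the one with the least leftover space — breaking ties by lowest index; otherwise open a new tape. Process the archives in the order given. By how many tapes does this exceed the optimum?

Best-Fit: [36,342] [233,128,35] [344] [314,72] [287] [163] [241] → 7 tapes.
Total size 2195 GB; any packing needs at least ⌈2195/400⌉ = 6 tapes.
An optimal packing achieves that bound: [344,36] [342,35] [314,72] [287] [241,128] [233,163] → 6 tapes.
Excess: 7 − 6 = 1.

1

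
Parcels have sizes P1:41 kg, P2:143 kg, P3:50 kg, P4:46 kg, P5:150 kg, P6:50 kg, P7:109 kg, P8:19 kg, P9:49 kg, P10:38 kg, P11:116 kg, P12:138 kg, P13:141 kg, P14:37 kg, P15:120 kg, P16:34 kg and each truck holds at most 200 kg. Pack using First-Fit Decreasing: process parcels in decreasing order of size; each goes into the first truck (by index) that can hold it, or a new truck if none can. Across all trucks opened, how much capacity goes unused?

Sorted descending: 150, 143, 141, 138, 120, 116, 109, 50, 50, 49, 46, 41, 38, 37, 34, 19.
truck 1: place 150 kg, 50 kg left
truck 2: place 143 kg, 57 kg left
truck 3: place 141 kg, 59 kg left
truck 4: place 138 kg, 62 kg left
truck 5: place 120 kg, 80 kg left
truck 6: place 116 kg, 84 kg left
truck 7: place 109 kg, 91 kg left
truck 1: place 50 kg, 0 kg left
truck 2: place 50 kg, 7 kg left
truck 3: place 49 kg, 10 kg left
truck 4: place 46 kg, 16 kg left
truck 5: place 41 kg, 39 kg left
truck 5: place 38 kg, 1 kg left
truck 6: place 37 kg, 47 kg left
truck 6: place 34 kg, 13 kg left
truck 7: place 19 kg, 72 kg left
7 trucks × 200 kg = 1400 kg; used 1281 kg; unused 119 kg.

119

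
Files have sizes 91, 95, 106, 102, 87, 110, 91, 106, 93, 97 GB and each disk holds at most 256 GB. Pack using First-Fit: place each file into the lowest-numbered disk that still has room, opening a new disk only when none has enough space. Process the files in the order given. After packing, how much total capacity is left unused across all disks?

disk 1: place 91 GB, 165 GB left
disk 1: place 95 GB, 70 GB left
disk 2: place 106 GB, 150 GB left
disk 2: place 102 GB, 48 GB left
disk 3: place 87 GB, 169 GB left
disk 3: place 110 GB, 59 GB left
disk 4: place 91 GB, 165 GB left
disk 4: place 106 GB, 59 GB left
disk 5: place 93 GB, 163 GB left
disk 5: place 97 GB, 66 GB left
5 disks × 256 GB = 1280 GB; used 978 GB; unused 302 GB.

302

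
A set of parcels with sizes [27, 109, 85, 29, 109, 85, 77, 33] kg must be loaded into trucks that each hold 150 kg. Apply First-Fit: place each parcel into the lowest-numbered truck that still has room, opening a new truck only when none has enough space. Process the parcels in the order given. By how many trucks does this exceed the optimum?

0

First-Fit: [27,109] [85,29,33] [109] [85] [77] → 5 trucks.
5 parcels exceed 75 kg (half the capacity), and no two of those can share a truck, so at least 5 trucks are needed.
So 5 is already optimal.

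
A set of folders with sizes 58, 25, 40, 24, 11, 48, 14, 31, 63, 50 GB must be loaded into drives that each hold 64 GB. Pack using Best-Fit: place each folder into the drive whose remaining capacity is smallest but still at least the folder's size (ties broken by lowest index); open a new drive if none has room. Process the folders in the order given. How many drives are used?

7

Put 58 GB in drive 1; 6 GB remain.
Put 25 GB in drive 2; 39 GB remain.
Put 40 GB in drive 3; 24 GB remain.
Put 24 GB in drive 3; 0 GB remain.
Put 11 GB in drive 2; 28 GB remain.
Put 48 GB in drive 4; 16 GB remain.
Put 14 GB in drive 4; 2 GB remain.
Put 31 GB in drive 5; 33 GB remain.
Put 63 GB in drive 6; 1 GB remain.
Put 50 GB in drive 7; 14 GB remain.
Final drives: [58] [25,11] [40,24] [48,14] [31] [63] [50].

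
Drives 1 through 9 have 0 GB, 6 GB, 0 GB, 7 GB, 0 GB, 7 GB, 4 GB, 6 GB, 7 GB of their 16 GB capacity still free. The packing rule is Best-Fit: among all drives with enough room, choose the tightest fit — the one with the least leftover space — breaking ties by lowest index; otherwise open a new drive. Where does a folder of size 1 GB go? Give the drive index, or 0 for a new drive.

Drives with room: drive 2 (6 GB), drive 4 (7 GB), drive 6 (7 GB), drive 7 (4 GB), drive 8 (6 GB), drive 9 (7 GB).
Tightest fit is drive 7 with 4 GB free.

7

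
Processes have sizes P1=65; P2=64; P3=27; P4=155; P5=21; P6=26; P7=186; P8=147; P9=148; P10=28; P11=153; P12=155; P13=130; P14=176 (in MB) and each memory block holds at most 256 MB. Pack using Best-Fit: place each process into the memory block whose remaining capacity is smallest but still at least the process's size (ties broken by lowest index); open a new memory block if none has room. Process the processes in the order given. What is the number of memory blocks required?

9

P1 (65 MB) → memory block 1 (remaining 191 MB)
P2 (64 MB) → memory block 1 (remaining 127 MB)
P3 (27 MB) → memory block 1 (remaining 100 MB)
P4 (155 MB) → memory block 2 (remaining 101 MB)
P5 (21 MB) → memory block 1 (remaining 79 MB)
P6 (26 MB) → memory block 1 (remaining 53 MB)
P7 (186 MB) → memory block 3 (remaining 70 MB)
P8 (147 MB) → memory block 4 (remaining 109 MB)
P9 (148 MB) → memory block 5 (remaining 108 MB)
P10 (28 MB) → memory block 1 (remaining 25 MB)
P11 (153 MB) → memory block 6 (remaining 103 MB)
P12 (155 MB) → memory block 7 (remaining 101 MB)
P13 (130 MB) → memory block 8 (remaining 126 MB)
P14 (176 MB) → memory block 9 (remaining 80 MB)
Final memory blocks: [65,64,27,21,26,28] [155] [186] [147] [148] [153] [155] [130] [176].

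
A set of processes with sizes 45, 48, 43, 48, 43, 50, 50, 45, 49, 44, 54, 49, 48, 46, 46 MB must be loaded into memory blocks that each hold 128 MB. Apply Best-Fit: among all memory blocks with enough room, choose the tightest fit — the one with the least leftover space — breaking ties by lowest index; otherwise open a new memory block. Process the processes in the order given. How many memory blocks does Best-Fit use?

45 MB → memory block 1 (remaining 83 MB)
48 MB → memory block 1 (remaining 35 MB)
43 MB → memory block 2 (remaining 85 MB)
48 MB → memory block 2 (remaining 37 MB)
43 MB → memory block 3 (remaining 85 MB)
50 MB → memory block 3 (remaining 35 MB)
50 MB → memory block 4 (remaining 78 MB)
45 MB → memory block 4 (remaining 33 MB)
49 MB → memory block 5 (remaining 79 MB)
44 MB → memory block 5 (remaining 35 MB)
54 MB → memory block 6 (remaining 74 MB)
49 MB → memory block 6 (remaining 25 MB)
48 MB → memory block 7 (remaining 80 MB)
46 MB → memory block 7 (remaining 34 MB)
46 MB → memory block 8 (remaining 82 MB)

8 memory blocks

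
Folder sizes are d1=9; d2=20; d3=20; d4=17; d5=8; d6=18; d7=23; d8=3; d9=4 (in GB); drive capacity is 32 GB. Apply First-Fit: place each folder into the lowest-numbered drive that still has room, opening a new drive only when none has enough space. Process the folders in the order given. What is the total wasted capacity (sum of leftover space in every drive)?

38

d1 (9 GB) → drive 1 (remaining 23 GB)
d2 (20 GB) → drive 1 (remaining 3 GB)
d3 (20 GB) → drive 2 (remaining 12 GB)
d4 (17 GB) → drive 3 (remaining 15 GB)
d5 (8 GB) → drive 2 (remaining 4 GB)
d6 (18 GB) → drive 4 (remaining 14 GB)
d7 (23 GB) → drive 5 (remaining 9 GB)
d8 (3 GB) → drive 1 (remaining 0 GB)
d9 (4 GB) → drive 2 (remaining 0 GB)
5 drives × 32 GB = 160 GB; used 122 GB; unused 38 GB.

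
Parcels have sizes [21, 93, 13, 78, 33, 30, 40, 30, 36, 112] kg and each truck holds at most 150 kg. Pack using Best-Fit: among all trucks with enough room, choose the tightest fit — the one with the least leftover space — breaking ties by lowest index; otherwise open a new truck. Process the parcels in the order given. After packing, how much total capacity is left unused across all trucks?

Put 21 kg in truck 1; 129 kg remain.
Put 93 kg in truck 1; 36 kg remain.
Put 13 kg in truck 1; 23 kg remain.
Put 78 kg in truck 2; 72 kg remain.
Put 33 kg in truck 2; 39 kg remain.
Put 30 kg in truck 2; 9 kg remain.
Put 40 kg in truck 3; 110 kg remain.
Put 30 kg in truck 3; 80 kg remain.
Put 36 kg in truck 3; 44 kg remain.
Put 112 kg in truck 4; 38 kg remain.
4 trucks × 150 kg = 600 kg; used 486 kg; unused 114 kg.

114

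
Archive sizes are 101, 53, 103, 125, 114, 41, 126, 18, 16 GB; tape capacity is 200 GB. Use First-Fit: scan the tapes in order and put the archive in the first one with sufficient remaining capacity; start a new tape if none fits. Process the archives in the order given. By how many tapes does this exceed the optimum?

First-Fit: [101,53,41] [103,18,16] [125] [114] [126] → 5 tapes.
5 archives exceed 100 GB (half the capacity), and no two of those can share a tape, so at least 5 tapes are needed.
So 5 is already optimal.

0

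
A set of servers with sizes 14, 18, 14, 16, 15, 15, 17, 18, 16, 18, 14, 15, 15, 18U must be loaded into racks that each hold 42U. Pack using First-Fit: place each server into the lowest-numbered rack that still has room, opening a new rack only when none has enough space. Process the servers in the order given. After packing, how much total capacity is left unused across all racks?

71

14U → rack 1 (remaining 28U)
18U → rack 1 (remaining 10U)
14U → rack 2 (remaining 28U)
16U → rack 2 (remaining 12U)
15U → rack 3 (remaining 27U)
15U → rack 3 (remaining 12U)
17U → rack 4 (remaining 25U)
18U → rack 4 (remaining 7U)
16U → rack 5 (remaining 26U)
18U → rack 5 (remaining 8U)
14U → rack 6 (remaining 28U)
15U → rack 6 (remaining 13U)
15U → rack 7 (remaining 27U)
18U → rack 7 (remaining 9U)
7 racks × 42U = 294U; used 223U; unused 71U.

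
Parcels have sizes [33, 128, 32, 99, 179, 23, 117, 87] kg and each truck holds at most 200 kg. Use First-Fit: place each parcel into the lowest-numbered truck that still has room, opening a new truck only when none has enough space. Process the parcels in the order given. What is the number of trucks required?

5

truck 1: place 33 kg, 167 kg left
truck 1: place 128 kg, 39 kg left
truck 1: place 32 kg, 7 kg left
truck 2: place 99 kg, 101 kg left
truck 3: place 179 kg, 21 kg left
truck 2: place 23 kg, 78 kg left
truck 4: place 117 kg, 83 kg left
truck 5: place 87 kg, 113 kg left
Final trucks: [33,128,32] [99,23] [179] [117] [87].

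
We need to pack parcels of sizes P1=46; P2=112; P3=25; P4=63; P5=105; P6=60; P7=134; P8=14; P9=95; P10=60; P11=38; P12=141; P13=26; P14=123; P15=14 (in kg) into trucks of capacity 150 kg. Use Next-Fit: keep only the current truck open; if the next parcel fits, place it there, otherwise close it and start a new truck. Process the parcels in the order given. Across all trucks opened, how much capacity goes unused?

594

Put P1 (46 kg) in truck 1; 104 kg remain.
Put P2 (112 kg) in truck 2; 38 kg remain.
Put P3 (25 kg) in truck 2; 13 kg remain.
Put P4 (63 kg) in truck 3; 87 kg remain.
Put P5 (105 kg) in truck 4; 45 kg remain.
Put P6 (60 kg) in truck 5; 90 kg remain.
Put P7 (134 kg) in truck 6; 16 kg remain.
Put P8 (14 kg) in truck 6; 2 kg remain.
Put P9 (95 kg) in truck 7; 55 kg remain.
Put P10 (60 kg) in truck 8; 90 kg remain.
Put P11 (38 kg) in truck 8; 52 kg remain.
Put P12 (141 kg) in truck 9; 9 kg remain.
Put P13 (26 kg) in truck 10; 124 kg remain.
Put P14 (123 kg) in truck 10; 1 kg remain.
Put P15 (14 kg) in truck 11; 136 kg remain.
11 trucks × 150 kg = 1650 kg; used 1056 kg; unused 594 kg.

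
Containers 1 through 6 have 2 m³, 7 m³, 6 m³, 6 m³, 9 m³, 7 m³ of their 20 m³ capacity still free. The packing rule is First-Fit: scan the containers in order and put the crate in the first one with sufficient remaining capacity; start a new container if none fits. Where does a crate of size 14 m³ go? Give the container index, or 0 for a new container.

No container has ≥ 14 m³ free, so a new container is opened.

0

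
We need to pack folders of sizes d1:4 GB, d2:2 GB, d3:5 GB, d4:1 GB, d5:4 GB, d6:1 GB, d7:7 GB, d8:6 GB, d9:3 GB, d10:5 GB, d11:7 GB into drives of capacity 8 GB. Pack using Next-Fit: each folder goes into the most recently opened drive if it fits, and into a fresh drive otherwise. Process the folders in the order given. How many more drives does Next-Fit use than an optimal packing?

Next-Fit: [4,2] [5,1] [4,1] [7] [6] [3,5] [7] → 7 drives.
Total size 45 GB; any packing needs at least ⌈45/8⌉ = 6 drives.
An optimal packing achieves that bound: [7,1] [7,1] [6,2] [5,3] [5] [4,4] → 6 drives.
Excess: 7 − 6 = 1.

1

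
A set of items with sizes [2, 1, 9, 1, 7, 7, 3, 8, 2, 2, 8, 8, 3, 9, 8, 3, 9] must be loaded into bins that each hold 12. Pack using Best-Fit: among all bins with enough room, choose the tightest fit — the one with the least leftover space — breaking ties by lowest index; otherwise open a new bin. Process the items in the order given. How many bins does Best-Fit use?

9

2 → bin 1 (remaining 10)
1 → bin 1 (remaining 9)
9 → bin 1 (remaining 0)
1 → bin 2 (remaining 11)
7 → bin 2 (remaining 4)
7 → bin 3 (remaining 5)
3 → bin 2 (remaining 1)
8 → bin 4 (remaining 4)
2 → bin 4 (remaining 2)
2 → bin 4 (remaining 0)
8 → bin 5 (remaining 4)
8 → bin 6 (remaining 4)
3 → bin 5 (remaining 1)
9 → bin 7 (remaining 3)
8 → bin 8 (remaining 4)
3 → bin 7 (remaining 0)
9 → bin 9 (remaining 3)
Final bins: [2,1,9] [1,7,3] [7] [8,2,2] [8,3] [8] [9,3] [8] [9].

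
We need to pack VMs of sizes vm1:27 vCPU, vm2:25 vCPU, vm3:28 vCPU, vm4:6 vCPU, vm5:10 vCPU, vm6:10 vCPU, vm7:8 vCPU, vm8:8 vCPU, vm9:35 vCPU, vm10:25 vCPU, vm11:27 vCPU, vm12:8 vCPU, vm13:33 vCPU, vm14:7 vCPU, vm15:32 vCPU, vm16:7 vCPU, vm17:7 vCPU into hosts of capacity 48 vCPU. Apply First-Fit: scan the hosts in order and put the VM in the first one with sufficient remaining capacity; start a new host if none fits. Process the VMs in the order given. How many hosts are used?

Put vm1 (27 vCPU) in host 1; 21 vCPU remain.
Put vm2 (25 vCPU) in host 2; 23 vCPU remain.
Put vm3 (28 vCPU) in host 3; 20 vCPU remain.
Put vm4 (6 vCPU) in host 1; 15 vCPU remain.
Put vm5 (10 vCPU) in host 1; 5 vCPU remain.
Put vm6 (10 vCPU) in host 2; 13 vCPU remain.
Put vm7 (8 vCPU) in host 2; 5 vCPU remain.
Put vm8 (8 vCPU) in host 3; 12 vCPU remain.
Put vm9 (35 vCPU) in host 4; 13 vCPU remain.
Put vm10 (25 vCPU) in host 5; 23 vCPU remain.
Put vm11 (27 vCPU) in host 6; 21 vCPU remain.
Put vm12 (8 vCPU) in host 3; 4 vCPU remain.
Put vm13 (33 vCPU) in host 7; 15 vCPU remain.
Put vm14 (7 vCPU) in host 4; 6 vCPU remain.
Put vm15 (32 vCPU) in host 8; 16 vCPU remain.
Put vm16 (7 vCPU) in host 5; 16 vCPU remain.
Put vm17 (7 vCPU) in host 5; 9 vCPU remain.
Final hosts: [27,6,10] [25,10,8] [28,8,8] [35,7] [25,7,7] [27] [33] [32].

8 hosts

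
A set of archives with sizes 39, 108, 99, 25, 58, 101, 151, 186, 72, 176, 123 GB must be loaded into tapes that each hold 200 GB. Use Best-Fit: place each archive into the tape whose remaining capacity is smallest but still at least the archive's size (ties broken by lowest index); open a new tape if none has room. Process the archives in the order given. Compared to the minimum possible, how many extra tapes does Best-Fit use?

1

Best-Fit: [39,108,25] [99,58] [101,72] [151] [186] [176] [123] → 7 tapes.
Total size 1138 GB; any packing needs at least ⌈1138/200⌉ = 6 tapes.
An optimal packing achieves that bound: [186] [176] [151,39] [123,72] [108,58,25] [101,99] → 6 tapes.
Excess: 7 − 6 = 1.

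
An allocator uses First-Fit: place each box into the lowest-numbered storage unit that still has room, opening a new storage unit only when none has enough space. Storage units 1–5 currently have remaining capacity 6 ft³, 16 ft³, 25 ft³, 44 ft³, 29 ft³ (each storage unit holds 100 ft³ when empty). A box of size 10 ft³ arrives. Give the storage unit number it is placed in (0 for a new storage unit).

2

Storage units with room: storage unit 2 (16 ft³), storage unit 3 (25 ft³), storage unit 4 (44 ft³), storage unit 5 (29 ft³).
The first with room is storage unit 2.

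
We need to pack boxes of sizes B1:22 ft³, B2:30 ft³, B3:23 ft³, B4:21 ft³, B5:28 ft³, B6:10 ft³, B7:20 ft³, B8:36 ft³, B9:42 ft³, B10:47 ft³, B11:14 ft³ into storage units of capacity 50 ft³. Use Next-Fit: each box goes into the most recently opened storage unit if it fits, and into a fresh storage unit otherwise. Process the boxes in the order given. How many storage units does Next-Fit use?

9

B1 (22 ft³) → storage unit 1 (remaining 28 ft³)
B2 (30 ft³) → storage unit 2 (remaining 20 ft³)
B3 (23 ft³) → storage unit 3 (remaining 27 ft³)
B4 (21 ft³) → storage unit 3 (remaining 6 ft³)
B5 (28 ft³) → storage unit 4 (remaining 22 ft³)
B6 (10 ft³) → storage unit 4 (remaining 12 ft³)
B7 (20 ft³) → storage unit 5 (remaining 30 ft³)
B8 (36 ft³) → storage unit 6 (remaining 14 ft³)
B9 (42 ft³) → storage unit 7 (remaining 8 ft³)
B10 (47 ft³) → storage unit 8 (remaining 3 ft³)
B11 (14 ft³) → storage unit 9 (remaining 36 ft³)
Final storage units: [22] [30] [23,21] [28,10] [20] [36] [42] [47] [14].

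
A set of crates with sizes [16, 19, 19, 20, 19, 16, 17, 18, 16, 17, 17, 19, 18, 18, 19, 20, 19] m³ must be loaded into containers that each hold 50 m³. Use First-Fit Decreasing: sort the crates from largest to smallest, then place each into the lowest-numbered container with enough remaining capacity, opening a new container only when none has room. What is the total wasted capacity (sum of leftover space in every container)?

Sorted descending: 20, 20, 19, 19, 19, 19, 19, 19, 18, 18, 18, 17, 17, 17, 16, 16, 16.
20 m³ → container 1 (remaining 30 m³)
20 m³ → container 1 (remaining 10 m³)
19 m³ → container 2 (remaining 31 m³)
19 m³ → container 2 (remaining 12 m³)
19 m³ → container 3 (remaining 31 m³)
19 m³ → container 3 (remaining 12 m³)
19 m³ → container 4 (remaining 31 m³)
19 m³ → container 4 (remaining 12 m³)
18 m³ → container 5 (remaining 32 m³)
18 m³ → container 5 (remaining 14 m³)
18 m³ → container 6 (remaining 32 m³)
17 m³ → container 6 (remaining 15 m³)
17 m³ → container 7 (remaining 33 m³)
17 m³ → container 7 (remaining 16 m³)
16 m³ → container 7 (remaining 0 m³)
16 m³ → container 8 (remaining 34 m³)
16 m³ → container 8 (remaining 18 m³)
8 containers × 50 m³ = 400 m³; used 307 m³; unused 93 m³.

93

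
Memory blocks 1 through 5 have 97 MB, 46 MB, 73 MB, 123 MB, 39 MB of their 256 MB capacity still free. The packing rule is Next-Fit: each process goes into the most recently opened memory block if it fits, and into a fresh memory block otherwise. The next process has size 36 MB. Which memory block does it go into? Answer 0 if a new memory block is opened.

5

Next-Fit only looks at memory block 5, which has 39 MB free.
36 MB fits there.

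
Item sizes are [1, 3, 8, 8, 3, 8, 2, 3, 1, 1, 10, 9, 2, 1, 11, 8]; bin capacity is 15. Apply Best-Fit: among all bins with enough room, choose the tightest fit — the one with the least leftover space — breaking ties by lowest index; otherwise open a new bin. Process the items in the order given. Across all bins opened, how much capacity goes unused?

Put 1 in bin 1; 14 remain.
Put 3 in bin 1; 11 remain.
Put 8 in bin 1; 3 remain.
Put 8 in bin 2; 7 remain.
Put 3 in bin 1; 0 remain.
Put 8 in bin 3; 7 remain.
Put 2 in bin 2; 5 remain.
Put 3 in bin 2; 2 remain.
Put 1 in bin 2; 1 remain.
Put 1 in bin 2; 0 remain.
Put 10 in bin 4; 5 remain.
Put 9 in bin 5; 6 remain.
Put 2 in bin 4; 3 remain.
Put 1 in bin 4; 2 remain.
Put 11 in bin 6; 4 remain.
Put 8 in bin 7; 7 remain.
7 bins × 15 = 105; used 79; unused 26.

26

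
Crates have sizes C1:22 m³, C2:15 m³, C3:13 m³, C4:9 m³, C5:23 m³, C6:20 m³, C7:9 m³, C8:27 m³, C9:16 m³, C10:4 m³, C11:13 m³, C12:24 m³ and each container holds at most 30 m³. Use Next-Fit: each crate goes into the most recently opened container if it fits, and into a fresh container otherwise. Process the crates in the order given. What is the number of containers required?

9 containers

C1 (22 m³) → container 1 (remaining 8 m³)
C2 (15 m³) → container 2 (remaining 15 m³)
C3 (13 m³) → container 2 (remaining 2 m³)
C4 (9 m³) → container 3 (remaining 21 m³)
C5 (23 m³) → container 4 (remaining 7 m³)
C6 (20 m³) → container 5 (remaining 10 m³)
C7 (9 m³) → container 5 (remaining 1 m³)
C8 (27 m³) → container 6 (remaining 3 m³)
C9 (16 m³) → container 7 (remaining 14 m³)
C10 (4 m³) → container 7 (remaining 10 m³)
C11 (13 m³) → container 8 (remaining 17 m³)
C12 (24 m³) → container 9 (remaining 6 m³)
Final containers: [22] [15,13] [9] [23] [20,9] [27] [16,4] [13] [24].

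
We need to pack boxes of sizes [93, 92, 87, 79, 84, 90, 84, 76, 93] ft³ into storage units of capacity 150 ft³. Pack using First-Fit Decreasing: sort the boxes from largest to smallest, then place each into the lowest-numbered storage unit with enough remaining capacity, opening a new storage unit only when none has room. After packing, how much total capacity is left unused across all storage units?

572

Sorted descending: 93, 93, 92, 90, 87, 84, 84, 79, 76.
Put 93 ft³ in storage unit 1; 57 ft³ remain.
Put 93 ft³ in storage unit 2; 57 ft³ remain.
Put 92 ft³ in storage unit 3; 58 ft³ remain.
Put 90 ft³ in storage unit 4; 60 ft³ remain.
Put 87 ft³ in storage unit 5; 63 ft³ remain.
Put 84 ft³ in storage unit 6; 66 ft³ remain.
Put 84 ft³ in storage unit 7; 66 ft³ remain.
Put 79 ft³ in storage unit 8; 71 ft³ remain.
Put 76 ft³ in storage unit 9; 74 ft³ remain.
9 storage units × 150 ft³ = 1350 ft³; used 778 ft³; unused 572 ft³.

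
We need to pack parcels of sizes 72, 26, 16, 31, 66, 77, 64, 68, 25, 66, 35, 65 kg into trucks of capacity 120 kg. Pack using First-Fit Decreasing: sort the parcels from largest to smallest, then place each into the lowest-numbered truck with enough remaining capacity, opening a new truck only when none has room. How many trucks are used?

7

Sorted descending: 77, 72, 68, 66, 66, 65, 64, 35, 31, 26, 25, 16.
truck 1: place 77 kg, 43 kg left
truck 2: place 72 kg, 48 kg left
truck 3: place 68 kg, 52 kg left
truck 4: place 66 kg, 54 kg left
truck 5: place 66 kg, 54 kg left
truck 6: place 65 kg, 55 kg left
truck 7: place 64 kg, 56 kg left
truck 1: place 35 kg, 8 kg left
truck 2: place 31 kg, 17 kg left
truck 3: place 26 kg, 26 kg left
truck 3: place 25 kg, 1 kg left
truck 2: place 16 kg, 1 kg left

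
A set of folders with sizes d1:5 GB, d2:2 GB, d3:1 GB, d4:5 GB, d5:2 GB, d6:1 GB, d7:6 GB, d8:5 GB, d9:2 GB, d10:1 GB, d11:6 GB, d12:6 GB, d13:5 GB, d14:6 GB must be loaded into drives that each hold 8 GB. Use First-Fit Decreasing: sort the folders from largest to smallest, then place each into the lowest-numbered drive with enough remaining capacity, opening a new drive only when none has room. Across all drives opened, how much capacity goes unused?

11

Sorted descending: 6, 6, 6, 6, 5, 5, 5, 5, 2, 2, 2, 1, 1, 1.
6 GB → drive 1 (remaining 2 GB)
6 GB → drive 2 (remaining 2 GB)
6 GB → drive 3 (remaining 2 GB)
6 GB → drive 4 (remaining 2 GB)
5 GB → drive 5 (remaining 3 GB)
5 GB → drive 6 (remaining 3 GB)
5 GB → drive 7 (remaining 3 GB)
5 GB → drive 8 (remaining 3 GB)
2 GB → drive 1 (remaining 0 GB)
2 GB → drive 2 (remaining 0 GB)
2 GB → drive 3 (remaining 0 GB)
1 GB → drive 4 (remaining 1 GB)
1 GB → drive 4 (remaining 0 GB)
1 GB → drive 5 (remaining 2 GB)
8 drives × 8 GB = 64 GB; used 53 GB; unused 11 GB.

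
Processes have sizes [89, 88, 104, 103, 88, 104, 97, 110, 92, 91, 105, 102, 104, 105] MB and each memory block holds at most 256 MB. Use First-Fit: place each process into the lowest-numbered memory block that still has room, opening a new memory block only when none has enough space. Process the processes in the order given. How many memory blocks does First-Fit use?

89 MB → memory block 1 (remaining 167 MB)
88 MB → memory block 1 (remaining 79 MB)
104 MB → memory block 2 (remaining 152 MB)
103 MB → memory block 2 (remaining 49 MB)
88 MB → memory block 3 (remaining 168 MB)
104 MB → memory block 3 (remaining 64 MB)
97 MB → memory block 4 (remaining 159 MB)
110 MB → memory block 4 (remaining 49 MB)
92 MB → memory block 5 (remaining 164 MB)
91 MB → memory block 5 (remaining 73 MB)
105 MB → memory block 6 (remaining 151 MB)
102 MB → memory block 6 (remaining 49 MB)
104 MB → memory block 7 (remaining 152 MB)
105 MB → memory block 7 (remaining 47 MB)
Final memory blocks: [89,88] [104,103] [88,104] [97,110] [92,91] [105,102] [104,105].

7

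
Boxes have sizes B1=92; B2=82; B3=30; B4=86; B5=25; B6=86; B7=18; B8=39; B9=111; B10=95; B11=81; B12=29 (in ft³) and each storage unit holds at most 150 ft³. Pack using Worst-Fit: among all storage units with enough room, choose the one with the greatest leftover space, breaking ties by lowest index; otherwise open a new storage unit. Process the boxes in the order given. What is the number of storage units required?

7

B1 (92 ft³) → storage unit 1 (remaining 58 ft³)
B2 (82 ft³) → storage unit 2 (remaining 68 ft³)
B3 (30 ft³) → storage unit 2 (remaining 38 ft³)
B4 (86 ft³) → storage unit 3 (remaining 64 ft³)
B5 (25 ft³) → storage unit 3 (remaining 39 ft³)
B6 (86 ft³) → storage unit 4 (remaining 64 ft³)
B7 (18 ft³) → storage unit 4 (remaining 46 ft³)
B8 (39 ft³) → storage unit 1 (remaining 19 ft³)
B9 (111 ft³) → storage unit 5 (remaining 39 ft³)
B10 (95 ft³) → storage unit 6 (remaining 55 ft³)
B11 (81 ft³) → storage unit 7 (remaining 69 ft³)
B12 (29 ft³) → storage unit 7 (remaining 40 ft³)
Final storage units: [92,39] [82,30] [86,25] [86,18] [111] [95] [81,29].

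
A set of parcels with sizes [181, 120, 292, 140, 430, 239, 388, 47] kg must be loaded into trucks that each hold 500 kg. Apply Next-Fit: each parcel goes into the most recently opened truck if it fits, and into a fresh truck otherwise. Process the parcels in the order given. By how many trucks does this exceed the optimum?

1

Next-Fit: [181,120] [292,140] [430] [239] [388,47] → 5 trucks.
Total size 1837 kg; any packing needs at least ⌈1837/500⌉ = 4 trucks.
An optimal packing achieves that bound: [430,47] [388] [292,181] [239,140,120] → 4 trucks.
Excess: 5 − 4 = 1.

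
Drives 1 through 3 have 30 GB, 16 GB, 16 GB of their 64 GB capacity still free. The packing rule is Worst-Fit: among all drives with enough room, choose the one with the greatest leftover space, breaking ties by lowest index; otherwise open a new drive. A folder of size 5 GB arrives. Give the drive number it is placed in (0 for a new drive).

Drives with room: drive 1 (30 GB), drive 2 (16 GB), drive 3 (16 GB).
Most room is drive 1 with 30 GB free.

1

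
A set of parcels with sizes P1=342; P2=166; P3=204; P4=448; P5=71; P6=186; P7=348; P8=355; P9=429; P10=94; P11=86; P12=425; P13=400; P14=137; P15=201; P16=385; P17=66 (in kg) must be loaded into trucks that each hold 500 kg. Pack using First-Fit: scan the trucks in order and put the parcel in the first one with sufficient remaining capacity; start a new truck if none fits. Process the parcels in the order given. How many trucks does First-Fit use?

truck 1: place P1 (342 kg), 158 kg left
truck 2: place P2 (166 kg), 334 kg left
truck 2: place P3 (204 kg), 130 kg left
truck 3: place P4 (448 kg), 52 kg left
truck 1: place P5 (71 kg), 87 kg left
truck 4: place P6 (186 kg), 314 kg left
truck 5: place P7 (348 kg), 152 kg left
truck 6: place P8 (355 kg), 145 kg left
truck 7: place P9 (429 kg), 71 kg left
truck 2: place P10 (94 kg), 36 kg left
truck 1: place P11 (86 kg), 1 kg left
truck 8: place P12 (425 kg), 75 kg left
truck 9: place P13 (400 kg), 100 kg left
truck 4: place P14 (137 kg), 177 kg left
truck 10: place P15 (201 kg), 299 kg left
truck 11: place P16 (385 kg), 115 kg left
truck 4: place P17 (66 kg), 111 kg left

11 trucks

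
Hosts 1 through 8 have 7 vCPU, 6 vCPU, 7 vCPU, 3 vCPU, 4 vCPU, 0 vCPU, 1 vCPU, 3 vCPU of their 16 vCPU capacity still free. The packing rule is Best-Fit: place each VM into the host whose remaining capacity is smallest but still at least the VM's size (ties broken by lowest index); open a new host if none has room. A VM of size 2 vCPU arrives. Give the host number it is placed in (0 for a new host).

4

Hosts with room: host 1 (7 vCPU), host 2 (6 vCPU), host 3 (7 vCPU), host 4 (3 vCPU), host 5 (4 vCPU), host 8 (3 vCPU).
Tightest fit is host 4 with 3 vCPU free.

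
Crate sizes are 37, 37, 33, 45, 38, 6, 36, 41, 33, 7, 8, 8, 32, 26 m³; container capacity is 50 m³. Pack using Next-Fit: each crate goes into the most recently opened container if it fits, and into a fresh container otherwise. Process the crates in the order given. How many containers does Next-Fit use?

10

Put 37 m³ in container 1; 13 m³ remain.
Put 37 m³ in container 2; 13 m³ remain.
Put 33 m³ in container 3; 17 m³ remain.
Put 45 m³ in container 4; 5 m³ remain.
Put 38 m³ in container 5; 12 m³ remain.
Put 6 m³ in container 5; 6 m³ remain.
Put 36 m³ in container 6; 14 m³ remain.
Put 41 m³ in container 7; 9 m³ remain.
Put 33 m³ in container 8; 17 m³ remain.
Put 7 m³ in container 8; 10 m³ remain.
Put 8 m³ in container 8; 2 m³ remain.
Put 8 m³ in container 9; 42 m³ remain.
Put 32 m³ in container 9; 10 m³ remain.
Put 26 m³ in container 10; 24 m³ remain.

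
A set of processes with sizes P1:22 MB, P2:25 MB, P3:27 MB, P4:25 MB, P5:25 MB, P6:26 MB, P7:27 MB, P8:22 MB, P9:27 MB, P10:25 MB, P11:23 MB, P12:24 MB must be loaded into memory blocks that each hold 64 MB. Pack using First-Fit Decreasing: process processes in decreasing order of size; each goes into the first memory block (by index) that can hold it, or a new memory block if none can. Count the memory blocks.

6

Sorted descending: 27, 27, 27, 26, 25, 25, 25, 25, 24, 23, 22, 22.
27 MB → memory block 1 (remaining 37 MB)
27 MB → memory block 1 (remaining 10 MB)
27 MB → memory block 2 (remaining 37 MB)
26 MB → memory block 2 (remaining 11 MB)
25 MB → memory block 3 (remaining 39 MB)
25 MB → memory block 3 (remaining 14 MB)
25 MB → memory block 4 (remaining 39 MB)
25 MB → memory block 4 (remaining 14 MB)
24 MB → memory block 5 (remaining 40 MB)
23 MB → memory block 5 (remaining 17 MB)
22 MB → memory block 6 (remaining 42 MB)
22 MB → memory block 6 (remaining 20 MB)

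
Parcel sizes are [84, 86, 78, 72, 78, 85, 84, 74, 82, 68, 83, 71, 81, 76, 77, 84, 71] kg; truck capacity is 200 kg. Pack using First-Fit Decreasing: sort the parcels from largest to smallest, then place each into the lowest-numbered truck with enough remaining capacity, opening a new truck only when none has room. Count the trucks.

Sorted descending: 86, 85, 84, 84, 84, 83, 82, 81, 78, 78, 77, 76, 74, 72, 71, 71, 68.
truck 1: place 86 kg, 114 kg left
truck 1: place 85 kg, 29 kg left
truck 2: place 84 kg, 116 kg left
truck 2: place 84 kg, 32 kg left
truck 3: place 84 kg, 116 kg left
truck 3: place 83 kg, 33 kg left
truck 4: place 82 kg, 118 kg left
truck 4: place 81 kg, 37 kg left
truck 5: place 78 kg, 122 kg left
truck 5: place 78 kg, 44 kg left
truck 6: place 77 kg, 123 kg left
truck 6: place 76 kg, 47 kg left
truck 7: place 74 kg, 126 kg left
truck 7: place 72 kg, 54 kg left
truck 8: place 71 kg, 129 kg left
truck 8: place 71 kg, 58 kg left
truck 9: place 68 kg, 132 kg left
Final trucks: [86,85] [84,84] [84,83] [82,81] [78,78] [77,76] [74,72] [71,71] [68].

9 trucks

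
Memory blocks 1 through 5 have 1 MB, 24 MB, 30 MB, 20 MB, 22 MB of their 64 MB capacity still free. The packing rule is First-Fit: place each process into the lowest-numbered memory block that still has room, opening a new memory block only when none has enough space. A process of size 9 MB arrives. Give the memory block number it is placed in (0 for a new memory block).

Memory blocks with room: memory block 2 (24 MB), memory block 3 (30 MB), memory block 4 (20 MB), memory block 5 (22 MB).
The first with room is memory block 2.

2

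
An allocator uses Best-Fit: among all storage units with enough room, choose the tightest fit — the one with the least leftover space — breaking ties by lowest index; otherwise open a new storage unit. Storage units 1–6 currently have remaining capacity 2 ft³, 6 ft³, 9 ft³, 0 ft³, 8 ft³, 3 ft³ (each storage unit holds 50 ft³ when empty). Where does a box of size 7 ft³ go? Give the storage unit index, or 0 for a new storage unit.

Storage units with room: storage unit 3 (9 ft³), storage unit 5 (8 ft³).
Tightest fit is storage unit 5 with 8 ft³ free.

5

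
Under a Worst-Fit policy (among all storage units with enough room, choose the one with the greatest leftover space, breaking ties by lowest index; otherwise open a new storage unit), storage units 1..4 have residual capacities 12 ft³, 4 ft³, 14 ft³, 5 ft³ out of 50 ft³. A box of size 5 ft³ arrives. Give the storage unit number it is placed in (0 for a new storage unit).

Storage units with room: storage unit 1 (12 ft³), storage unit 3 (14 ft³), storage unit 4 (5 ft³).
Most room is storage unit 3 with 14 ft³ free.

3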